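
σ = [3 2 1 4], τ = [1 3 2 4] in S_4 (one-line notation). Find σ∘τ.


σ∘τ: apply τ first, then σ
1 →τ 1 →σ 3
2 →τ 3 →σ 1
3 →τ 2 →σ 2
4 →τ 4 →σ 4

σ∘τ = [3 1 2 4]


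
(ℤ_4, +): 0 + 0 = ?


Operation: addition mod 4
0 + 0 = (a + b) mod 4 with a = 0, b = 0

0 + 0 = 0


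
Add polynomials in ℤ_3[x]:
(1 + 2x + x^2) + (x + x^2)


Add coefficients mod 3:
x^0: 1 + 0 = 1 (mod 3)
x^1: 2 + 1 = 0 (mod 3)
x^2: 1 + 1 = 2 (mod 3)
Result: 1 + 2x^2

f + g = 1 + 2x^2


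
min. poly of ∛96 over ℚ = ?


∛96 satisfies x³ - 96 = 0, irreducible over ℚ (no rational root; 96 is not a perfect cube)

Minimal polynomial: x³ - 96


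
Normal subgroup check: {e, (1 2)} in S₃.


H = {e, (1 2)} in S₃
(1 3)(1 2)(1 3)⁻¹ = (2 3) ∉ {e, (1 2)}, so it is not normal

No, not a normal subgroup


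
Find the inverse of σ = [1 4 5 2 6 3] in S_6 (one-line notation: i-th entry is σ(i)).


To find σ⁻¹, swap domain and range:
σ(1) = 1 → σ⁻¹(1) = 1
σ(2) = 4 → σ⁻¹(4) = 2
σ(3) = 5 → σ⁻¹(5) = 3
σ(4) = 2 → σ⁻¹(2) = 4
σ(5) = 6 → σ⁻¹(6) = 5
σ(6) = 3 → σ⁻¹(3) = 6

σ⁻¹ = [1 4 6 2 3 5]


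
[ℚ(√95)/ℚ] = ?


√95 has minimal polynomial x² - 95 (irreducible over ℚ since 95 is squarefree)

[ℚ(√95)/ℚ] = 2


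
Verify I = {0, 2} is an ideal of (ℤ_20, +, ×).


Check ideal conditions for I = {0, 2} in ℤ_20:
(1) I is an additive subgroup? No
(2) For r ∈ ℤ_20 and a ∈ I: r·a ∈ I? No  [counterexample: r=2, a=2, r·a mod 20 = 4 ∉ I]

No, I is not an ideal of ℤ_20


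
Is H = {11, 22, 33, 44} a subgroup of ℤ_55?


Subgroup test for H = {11, 22, 33, 44} in (ℤ_55, +):
(1) 0 ∈ H? No
(2) Closure: for all a,b ∈ H, (a+b) mod 55 ∈ H? No  [counterexample: 11 + 44 = 0 ∉ H]
(3) Inverses: for all a ∈ H, -a mod 55 ∈ H? Yes

No, H is not a subgroup of ℤ_55


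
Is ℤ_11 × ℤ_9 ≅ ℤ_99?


Comparing ℤ_11 × ℤ_9 and ℤ_99:
gcd(11,9) = 1, so ℤ_11 × ℤ_9 ≅ ℤ_99 (CRT)

Yes, ℤ_11 × ℤ_9 ≅ ℤ_99


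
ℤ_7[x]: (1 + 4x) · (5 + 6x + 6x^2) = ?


Expand and collect like terms; reduce coefficients mod 7:
x^0: 1·5 = 5 ≡ 5 (mod 7)
x^1: 1·6 + 4·5 = 26 ≡ 5 (mod 7)
x^2: 1·6 + 4·6 = 30 ≡ 2 (mod 7)
x^3: 4·6 = 24 ≡ 3 (mod 7)
Result: 5 + 5x + 2x^2 + 3x^3

f · g = 5 + 5x + 2x^2 + 3x^3


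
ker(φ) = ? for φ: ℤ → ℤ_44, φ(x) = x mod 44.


Kernel = preimage of identity
ker(φ) = {x ∈ ℤ : x ≡ 0 (mod 44)} = 44ℤ = {0, ±44, ±88, ...}

ker(φ) = 44ℤ


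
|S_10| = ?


|S_n| = n! (number of permutations of n symbols)
|S_10| = 10! = 3628800

|S_10| = 3628800


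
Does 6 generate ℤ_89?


g generates ℤ_n iff gcd(g, n) = 1
gcd(6, 89) = 1
Since gcd = 1, 6 is a generator.

Yes, 6 generates ℤ_89


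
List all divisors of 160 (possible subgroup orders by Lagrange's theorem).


Lagrange's theorem: |H| divides |G|
|G| = 160
Divisors of 160: 1, 2, 4, 5, 8, 10, 16, 20, 32, 40, 80, 160

Possible subgroup orders: {1, 2, 4, 5, 8, 10, 16, 20, 32, 40, 80, 160}


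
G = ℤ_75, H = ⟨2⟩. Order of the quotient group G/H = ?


|⟨2⟩| = n / gcd(2, 75) = 75 / 1 = 75
H is normal (ℤ_75 is abelian).
|G/H| = |G| / |H| = 75 / 75 = 1

|G/H| = 1


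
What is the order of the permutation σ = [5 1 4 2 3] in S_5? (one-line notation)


Cycle decomposition: (1 5 3 4 2)
Cycle lengths: 5
Order = lcm(5) = 5

ord(σ) = 5


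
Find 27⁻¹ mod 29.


Use the extended Euclidean algorithm to write 1 = 27·s + 29·t; then s mod 29 is the inverse.
Euclidean algorithm:
  27 = 0·29 + 27
  29 = 1·27 + 2
  27 = 13·2 + 1
  2 = 2·1 + 0
gcd(27,29) = 1
Back-substitution gives: 27·(14) + 29·(-13) = 1
So 27⁻¹ ≡ 14 ≡ 14 (mod 29)
Check: 27 × 14 = 378 ≡ 1 (mod 29) ✓

27⁻¹ ≡ 14 (mod 29)


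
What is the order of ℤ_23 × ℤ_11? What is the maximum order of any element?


|ℤ_23 × ℤ_11| = 23 × 11 = 253
Max element order = lcm(23,11) = 253
Cyclic? Yes (gcd=1)

|ℤ_23×ℤ_11| = 253, max element order = 253


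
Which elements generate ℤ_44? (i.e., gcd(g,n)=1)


g generates ℤ_n iff gcd(g,n) = 1
Prime factors of 44: 2, 11
Generators are g ∈ {1,...,43} not divisible by any of these primes.
Generators: {1, 3, 5, 7, 9, 13, 15, 17, 19, 21, 23, 25, 27, 29, 31, 35, 37, 39, 41, 43}
Number of generators = φ(44) = 20

Generators of ℤ_44 = {1, 3, 5, 7, 9, 13, 15, 17, 19, 21, 23, 25, 27, 29, 31, 35, 37, 39, 41, 43}


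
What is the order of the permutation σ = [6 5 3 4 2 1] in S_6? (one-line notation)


Cycle decomposition: (1 6) (2 5)
Cycle lengths: 2, 2
Order = lcm(2, 2) = 2

ord(σ) = 2


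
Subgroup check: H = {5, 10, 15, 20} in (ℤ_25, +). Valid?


Subgroup test for H = {5, 10, 15, 20} in (ℤ_25, +):
(1) 0 ∈ H? No
(2) Closure: for all a,b ∈ H, (a+b) mod 25 ∈ H? No  [counterexample: 5 + 20 = 0 ∉ H]
(3) Inverses: for all a ∈ H, -a mod 25 ∈ H? Yes

No, H is not a subgroup of ℤ_25


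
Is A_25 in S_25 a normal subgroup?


H = A_25 in S_25
A_25 has index 2 in S_25, and every subgroup of index 2 is normal

Yes, normal subgroup


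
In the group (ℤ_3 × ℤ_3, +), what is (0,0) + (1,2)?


Operation: componentwise addition mod (3, 3)
(0,0) + (1,2) = ((a₁+b₁) mod 3, (a₂+b₂) mod 3) with a = (0,0), b = (1,2)

(0,0) + (1,2) = (1,2)


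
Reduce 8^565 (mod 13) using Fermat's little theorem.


Fermat's little theorem: if p is prime and gcd(a,p)=1, then a^(p-1) ≡ 1 (mod p)
p = 13 is prime, gcd(8,13) = 1
Reduce exponent: 565 mod 12 = 1
So 8^565 ≡ 8^1 (mod 13)
8^1 mod 13 = 8

8^565 ≡ 8 (mod 13)


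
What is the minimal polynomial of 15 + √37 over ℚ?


Let α = 15 + √37. Then α - 15 = √37, so (α - 15)² = 37, giving α² - 30α + 188 = 0. Degree 2 and α ∉ ℚ, so this is the minimal polynomial.

Minimal polynomial: x² - 30x + 188


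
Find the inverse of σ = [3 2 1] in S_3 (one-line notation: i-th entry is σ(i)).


To find σ⁻¹, swap domain and range:
σ(1) = 3 → σ⁻¹(3) = 1
σ(2) = 2 → σ⁻¹(2) = 2
σ(3) = 1 → σ⁻¹(1) = 3

σ⁻¹ = [3 2 1]


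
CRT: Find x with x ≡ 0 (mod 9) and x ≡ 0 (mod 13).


m₁ = 9, m₂ = 13, gcd = 1, so CRT applies. M = m₁·m₂ = 117
Let M₁ = M/m₁ = 13, M₂ = M/m₂ = 9
Find y₁ ≡ M₁⁻¹ (mod m₁): 13⁻¹ ≡ 7 (mod 9)
Find y₂ ≡ M₂⁻¹ (mod m₂): 9⁻¹ ≡ 3 (mod 13)
x = a₁·M₁·y₁ + a₂·M₂·y₂ = 0·13·7 + 0·9·3 = 0
Reduce mod 117: x ≡ 0
Check: 0 mod 9 = 0 ✓, 0 mod 13 = 0 ✓

x ≡ 0 (mod 117)


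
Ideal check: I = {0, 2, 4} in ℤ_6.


Check ideal conditions for I = {0, 2, 4} in ℤ_6:
(1) I is an additive subgroup? Yes
(2) For r ∈ ℤ_6 and a ∈ I: r·a ∈ I? Yes

Yes, I is an ideal of ℤ_6


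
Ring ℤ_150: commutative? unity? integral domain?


ℤ_150 is a commutative ring with unity 1; 150 = 2×75 is composite, so 2·75 ≡ 0 gives zero divisors (not an integral domain)
Commutative: Yes
Integral domain: No
Has unity: Yes

ℤ_150: Commutative=Yes, Unity=Yes


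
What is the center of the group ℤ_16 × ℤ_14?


Z(G) = {g ∈ G | gx = xg for all x ∈ G}
Direct product of abelian groups is abelian, so Z(G) = G

Z(ℤ_16 × ℤ_14) = ℤ_16 × ℤ_14


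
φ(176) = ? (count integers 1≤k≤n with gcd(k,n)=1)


Factor n: 176 = 2^4 × 11
φ(n) = n · ∏(1 - 1/p) over distinct primes p | n
φ(176) = 176 · (1 - 1/2) · (1 - 1/11) = 80

φ(176) = 80


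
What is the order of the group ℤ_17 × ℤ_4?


|A × B| = |A| · |B|
|ℤ_17 × ℤ_4| = 17 × 4 = 68

|ℤ_17 × ℤ_4| = 68


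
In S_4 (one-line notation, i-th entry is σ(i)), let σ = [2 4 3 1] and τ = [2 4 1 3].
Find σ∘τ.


σ∘τ: apply τ first, then σ
1 →τ 2 →σ 4
2 →τ 4 →σ 1
3 →τ 1 →σ 2
4 →τ 3 →σ 3

σ∘τ = [4 1 2 3]


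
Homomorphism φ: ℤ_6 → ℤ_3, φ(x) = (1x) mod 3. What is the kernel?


Kernel = preimage of identity
ker(φ) = {x ∈ ℤ_6 : 1x ≡ 0 (mod 3)}. Since 3 | 6, φ is well-defined. The kernel is the cyclic subgroup ⟨3⟩ of ℤ_6 (order 2), i.e. {0, 3}

ker(φ) = {0, 3}


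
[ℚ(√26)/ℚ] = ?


√26 has minimal polynomial x² - 26 (irreducible over ℚ since 26 is squarefree)

[ℚ(√26)/ℚ] = 2


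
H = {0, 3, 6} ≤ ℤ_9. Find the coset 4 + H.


4 + H = {4 + h (mod 9) : h ∈ H}
4+0=4, 4+3=7, 4+6=1
4 + H = {1, 4, 7} = 1 + H

4 + H = {1, 4, 7}


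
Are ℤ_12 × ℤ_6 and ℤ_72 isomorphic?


Comparing ℤ_12 × ℤ_6 and ℤ_72:
gcd(12,6) = 6 ≠ 1. Max element order in ℤ_12×ℤ_6 is lcm(12,6) = 12 < 72, so it has no element of order 72

No, ℤ_12 × ℤ_6 ≇ ℤ_72


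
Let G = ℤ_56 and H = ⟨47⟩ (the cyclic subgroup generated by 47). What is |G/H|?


|⟨47⟩| = n / gcd(47, 56) = 56 / 1 = 56
H is normal (ℤ_56 is abelian).
|G/H| = |G| / |H| = 56 / 56 = 1

|G/H| = 1


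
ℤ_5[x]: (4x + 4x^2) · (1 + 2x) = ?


Expand and collect like terms; reduce coefficients mod 5:
x^0: 0·1 = 0 ≡ 0 (mod 5)
x^1: 0·2 + 4·1 = 4 ≡ 4 (mod 5)
x^2: 4·2 + 4·1 = 12 ≡ 2 (mod 5)
x^3: 4·2 = 8 ≡ 3 (mod 5)
Result: 4x + 2x^2 + 3x^3

f · g = 4x + 2x^2 + 3x^3


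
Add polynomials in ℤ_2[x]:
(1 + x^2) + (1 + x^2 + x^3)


Add coefficients mod 2:
x^0: 1 + 1 = 0 (mod 2)
x^1: 0 + 0 = 0 (mod 2)
x^2: 1 + 1 = 0 (mod 2)
x^3: 0 + 1 = 1 (mod 2)
Result: x^3

f + g = x^3


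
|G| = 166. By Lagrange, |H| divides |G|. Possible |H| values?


Lagrange's theorem: |H| divides |G|
|G| = 166
Divisors of 166: 1, 2, 83, 166

Possible subgroup orders: {1, 2, 83, 166}


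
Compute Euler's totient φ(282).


Factor n: 282 = 2 × 3 × 47
φ(n) = n · ∏(1 - 1/p) over distinct primes p | n
φ(282) = 282 · (1 - 1/2) · (1 - 1/3) · (1 - 1/47) = 92

φ(282) = 92


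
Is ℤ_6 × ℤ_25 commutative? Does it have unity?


Direct product ring; commutative with unity (1,1); but (1,0)·(0,1) = (0,0) gives zero divisors, so not an integral domain
Commutative: Yes
Integral domain: No
Has unity: Yes

ℤ_6 × ℤ_25: Commutative=Yes, Unity=Yes


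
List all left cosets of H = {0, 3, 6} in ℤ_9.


H = {0, 3, 6}, |H| = 3
Number of cosets = |G|/|H| = 9/3 = 3
0 + H = {0, 3, 6}
1 + H = {1, 4, 7}
2 + H = {2, 5, 8}

Cosets: 0+H={0,3,6}; 1+H={1,4,7}; 2+H={2,5,8}


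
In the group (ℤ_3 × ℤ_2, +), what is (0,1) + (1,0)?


Operation: componentwise addition mod (3, 2)
(0,1) + (1,0) = ((a₁+b₁) mod 3, (a₂+b₂) mod 2) with a = (0,1), b = (1,0)

(0,1) + (1,0) = (1,1)


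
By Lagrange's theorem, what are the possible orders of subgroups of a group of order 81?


Lagrange's theorem: |H| divides |G|
|G| = 81
Divisors of 81: 1, 3, 9, 27, 81

Possible subgroup orders: {1, 3, 9, 27, 81}


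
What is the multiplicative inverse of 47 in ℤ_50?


Use the extended Euclidean algorithm to write 1 = 47·s + 50·t; then s mod 50 is the inverse.
Euclidean algorithm:
  47 = 0·50 + 47
  50 = 1·47 + 3
  47 = 15·3 + 2
  3 = 1·2 + 1
  2 = 2·1 + 0
gcd(47,50) = 1
Back-substitution gives: 47·(-17) + 50·(16) = 1
So 47⁻¹ ≡ -17 ≡ 33 (mod 50)
Check: 47 × 33 = 1551 ≡ 1 (mod 50) ✓

47⁻¹ ≡ 33 (mod 50)


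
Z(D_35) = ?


Z(G) = {g ∈ G | gx = xg for all x ∈ G}
For odd n, Z(D_n) = {e}: no nontrivial rotation commutes with all reflections

Z(D_35) = {e}


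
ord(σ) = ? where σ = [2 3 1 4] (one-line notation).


Cycle decomposition: (1 2 3)
Cycle lengths: 3
Order = lcm(3) = 3

ord(σ) = 3


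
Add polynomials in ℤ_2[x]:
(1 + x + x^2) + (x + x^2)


Add coefficients mod 2:
x^0: 1 + 0 = 1 (mod 2)
x^1: 1 + 1 = 0 (mod 2)
x^2: 1 + 1 = 0 (mod 2)
Result: 1

f + g = 1


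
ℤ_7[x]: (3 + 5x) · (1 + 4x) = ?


Expand and collect like terms; reduce coefficients mod 7:
x^0: 3·1 = 3 ≡ 3 (mod 7)
x^1: 3·4 + 5·1 = 17 ≡ 3 (mod 7)
x^2: 5·4 = 20 ≡ 6 (mod 7)
Result: 3 + 3x + 6x^2

f · g = 3 + 3x + 6x^2


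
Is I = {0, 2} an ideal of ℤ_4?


Check ideal conditions for I = {0, 2} in ℤ_4:
(1) I is an additive subgroup? Yes
(2) For r ∈ ℤ_4 and a ∈ I: r·a ∈ I? Yes

Yes, I is an ideal of ℤ_4


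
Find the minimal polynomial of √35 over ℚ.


√35 satisfies x² - 35 = 0, irreducible over ℚ since 35 is squarefree

Minimal polynomial: x² - 35


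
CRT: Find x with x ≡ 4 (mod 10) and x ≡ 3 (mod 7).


m₁ = 10, m₂ = 7, gcd = 1, so CRT applies. M = m₁·m₂ = 70
Let M₁ = M/m₁ = 7, M₂ = M/m₂ = 10
Find y₁ ≡ M₁⁻¹ (mod m₁): 7⁻¹ ≡ 3 (mod 10)
Find y₂ ≡ M₂⁻¹ (mod m₂): 10⁻¹ ≡ 5 (mod 7)
x = a₁·M₁·y₁ + a₂·M₂·y₂ = 4·7·3 + 3·10·5 = 234
Reduce mod 70: x ≡ 24
Check: 24 mod 10 = 4 ✓, 24 mod 7 = 3 ✓

x ≡ 24 (mod 70)


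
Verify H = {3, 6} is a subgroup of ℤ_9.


Subgroup test for H = {3, 6} in (ℤ_9, +):
(1) 0 ∈ H? No
(2) Closure: for all a,b ∈ H, (a+b) mod 9 ∈ H? No  [counterexample: 3 + 6 = 0 ∉ H]
(3) Inverses: for all a ∈ H, -a mod 9 ∈ H? Yes

No, H is not a subgroup of ℤ_9


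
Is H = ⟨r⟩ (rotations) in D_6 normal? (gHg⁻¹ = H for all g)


H = ⟨r⟩ (rotations) in D_6
The rotation subgroup ⟨r⟩ has index 2 in D_6, so it is normal

Yes, normal subgroup


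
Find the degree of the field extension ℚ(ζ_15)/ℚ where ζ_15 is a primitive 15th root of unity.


[ℚ(ζ_n):ℚ] = deg Φ_n(x) = φ(n). Here φ(15) = 8

[ℚ(ζ_15)/ℚ where ζ_15 is a primitive 15th root of unity] = 8


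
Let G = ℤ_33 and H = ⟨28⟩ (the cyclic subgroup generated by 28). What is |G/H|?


|⟨28⟩| = n / gcd(28, 33) = 33 / 1 = 33
H is normal (ℤ_33 is abelian).
|G/H| = |G| / |H| = 33 / 33 = 1

|G/H| = 1


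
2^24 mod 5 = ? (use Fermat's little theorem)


Fermat's little theorem: if p is prime and gcd(a,p)=1, then a^(p-1) ≡ 1 (mod p)
p = 5 is prime, gcd(2,5) = 1
Reduce exponent: 24 mod 4 = 0
So 2^24 ≡ 2^0 (mod 5)
2^0 = 1

2^24 ≡ 1 (mod 5)


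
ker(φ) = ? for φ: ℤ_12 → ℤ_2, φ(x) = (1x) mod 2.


Kernel = preimage of identity
ker(φ) = {x ∈ ℤ_12 : 1x ≡ 0 (mod 2)}. Since 2 | 12, φ is well-defined. The kernel is the cyclic subgroup ⟨2⟩ of ℤ_12 (order 6), i.e. {0, 2, 4, 6, 8, 10}

ker(φ) = {0, 2, 4, 6, 8, 10}


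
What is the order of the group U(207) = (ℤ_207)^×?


U(n) is the group of units mod n; |U(n)| = φ(n)
|U(207)| = φ(207) = 132

|U(207) = (ℤ_207)^×| = 132


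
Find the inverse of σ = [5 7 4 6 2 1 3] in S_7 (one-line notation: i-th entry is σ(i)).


To find σ⁻¹, swap domain and range:
σ(1) = 5 → σ⁻¹(5) = 1
σ(2) = 7 → σ⁻¹(7) = 2
σ(3) = 4 → σ⁻¹(4) = 3
σ(4) = 6 → σ⁻¹(6) = 4
σ(5) = 2 → σ⁻¹(2) = 5
σ(6) = 1 → σ⁻¹(1) = 6
σ(7) = 3 → σ⁻¹(3) = 7

σ⁻¹ = [6 5 7 3 1 4 2]


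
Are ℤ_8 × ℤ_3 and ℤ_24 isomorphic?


Comparing ℤ_8 × ℤ_3 and ℤ_24:
gcd(8,3) = 1, so ℤ_8 × ℤ_3 ≅ ℤ_24 (CRT)

Yes, ℤ_8 × ℤ_3 ≅ ℤ_24


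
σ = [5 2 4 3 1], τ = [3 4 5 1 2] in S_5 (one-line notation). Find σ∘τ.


σ∘τ: apply τ first, then σ
1 →τ 3 →σ 4
2 →τ 4 →σ 3
3 →τ 5 →σ 1
4 →τ 1 →σ 5
5 →τ 2 →σ 2

σ∘τ = [4 3 1 5 2]


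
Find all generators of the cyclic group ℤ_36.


g generates ℤ_n iff gcd(g,n) = 1
Prime factors of 36: 2, 3
Generators are g ∈ {1,...,35} not divisible by any of these primes.
Generators: {1, 5, 7, 11, 13, 17, 19, 23, 25, 29, 31, 35}
Number of generators = φ(36) = 12

Generators of ℤ_36 = {1, 5, 7, 11, 13, 17, 19, 23, 25, 29, 31, 35}


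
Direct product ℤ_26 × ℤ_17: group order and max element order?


|ℤ_26 × ℤ_17| = 26 × 17 = 442
Max element order = lcm(26,17) = 442
Cyclic? Yes (gcd=1)

|ℤ_26×ℤ_17| = 442, max element order = 442


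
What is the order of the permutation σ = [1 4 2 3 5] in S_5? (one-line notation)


Cycle decomposition: (2 4 3)
Cycle lengths: 3
Order = lcm(3) = 3

ord(σ) = 3


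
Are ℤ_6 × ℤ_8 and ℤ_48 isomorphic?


Comparing ℤ_6 × ℤ_8 and ℤ_48:
gcd(6,8) = 2 ≠ 1. Max element order in ℤ_6×ℤ_8 is lcm(6,8) = 24 < 48, so it has no element of order 48

No, ℤ_6 × ℤ_8 ≇ ℤ_48


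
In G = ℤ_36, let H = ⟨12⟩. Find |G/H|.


|⟨12⟩| = n / gcd(12, 36) = 36 / 12 = 3
H is normal (ℤ_36 is abelian).
|G/H| = |G| / |H| = 36 / 3 = 12

|G/H| = 12


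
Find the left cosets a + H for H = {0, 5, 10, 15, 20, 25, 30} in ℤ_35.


H = {0, 5, 10, 15, 20, 25, 30}, |H| = 7
Number of cosets = |G|/|H| = 35/7 = 5
0 + H = {0, 5, 10, 15, 20, 25, 30}
1 + H = {1, 6, 11, 16, 21, 26, 31}
2 + H = {2, 7, 12, 17, 22, 27, 32}
3 + H = {3, 8, 13, 18, 23, 28, 33}
4 + H = {4, 9, 14, 19, 24, 29, 34}

Cosets: 0+H={0,5,10,15,20,25,30}; 1+H={1,6,11,16,21,26,31}; 2+H={2,7,12,17,22,27,32}; 3+H={3,8,13,18,23,28,33}; 4+H={4,9,14,19,24,29,34}


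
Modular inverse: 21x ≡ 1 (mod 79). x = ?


Use the extended Euclidean algorithm to write 1 = 21·s + 79·t; then s mod 79 is the inverse.
Euclidean algorithm:
  21 = 0·79 + 21
  79 = 3·21 + 16
  21 = 1·16 + 5
  16 = 3·5 + 1
  5 = 5·1 + 0
gcd(21,79) = 1
Back-substitution gives: 21·(-15) + 79·(4) = 1
So 21⁻¹ ≡ -15 ≡ 64 (mod 79)
Check: 21 × 64 = 1344 ≡ 1 (mod 79) ✓

21⁻¹ ≡ 64 (mod 79)


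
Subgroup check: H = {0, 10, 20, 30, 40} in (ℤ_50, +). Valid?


Subgroup test for H = {0, 10, 20, 30, 40} in (ℤ_50, +):
(1) 0 ∈ H? Yes
(2) Closure: for all a,b ∈ H, (a+b) mod 50 ∈ H? Yes
(3) Inverses: for all a ∈ H, -a mod 50 ∈ H? Yes

Yes, H is a subgroup of ℤ_50


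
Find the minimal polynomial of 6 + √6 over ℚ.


Let α = 6 + √6. Then α - 6 = √6, so (α - 6)² = 6, giving α² - 12α + 30 = 0. Degree 2 and α ∉ ℚ, so this is the minimal polynomial.

Minimal polynomial: x² - 12x + 30


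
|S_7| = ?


|S_n| = n! (number of permutations of n symbols)
|S_7| = 7! = 5040

|S_7| = 5040


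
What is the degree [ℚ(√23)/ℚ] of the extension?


√23 has minimal polynomial x² - 23 (irreducible over ℚ since 23 is squarefree)

[ℚ(√23)/ℚ] = 2


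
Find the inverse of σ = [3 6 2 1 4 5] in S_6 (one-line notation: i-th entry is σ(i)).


To find σ⁻¹, swap domain and range:
σ(1) = 3 → σ⁻¹(3) = 1
σ(2) = 6 → σ⁻¹(6) = 2
σ(3) = 2 → σ⁻¹(2) = 3
σ(4) = 1 → σ⁻¹(1) = 4
σ(5) = 4 → σ⁻¹(4) = 5
σ(6) = 5 → σ⁻¹(5) = 6

σ⁻¹ = [4 3 1 5 6 2]


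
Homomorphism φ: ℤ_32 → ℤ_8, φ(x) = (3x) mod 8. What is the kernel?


Kernel = preimage of identity
ker(φ) = {x ∈ ℤ_32 : 3x ≡ 0 (mod 8)}. Since 8 | 32, φ is well-defined. The kernel is the cyclic subgroup ⟨8⟩ of ℤ_32 (order 4), i.e. {0, 8, 16, 24}

ker(φ) = {0, 8, 16, 24}


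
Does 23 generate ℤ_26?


g generates ℤ_n iff gcd(g, n) = 1
gcd(23, 26) = 1
Since gcd = 1, 23 is a generator.

Yes, 23 generates ℤ_26


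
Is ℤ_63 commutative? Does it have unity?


ℤ_63 is a commutative ring with unity 1; 63 = 3×21 is composite, so 3·21 ≡ 0 gives zero divisors (not an integral domain)
Commutative: Yes
Integral domain: No
Has unity: Yes

ℤ_63: Commutative=Yes, Unity=Yes


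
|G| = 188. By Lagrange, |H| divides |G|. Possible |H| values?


Lagrange's theorem: |H| divides |G|
|G| = 188
Divisors of 188: 1, 2, 4, 47, 94, 188

Possible subgroup orders: {1, 2, 4, 47, 94, 188}


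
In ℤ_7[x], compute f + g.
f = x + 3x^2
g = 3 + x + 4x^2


Add coefficients mod 7:
x^0: 0 + 3 = 3 (mod 7)
x^1: 1 + 1 = 2 (mod 7)
x^2: 3 + 4 = 0 (mod 7)
Result: 3 + 2x

f + g = 3 + 2x


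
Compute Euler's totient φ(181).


Factor n: 181 = 181
φ(n) = n · ∏(1 - 1/p) over distinct primes p | n
φ(181) = 181 · (1 - 1/181) = 180

φ(181) = 180


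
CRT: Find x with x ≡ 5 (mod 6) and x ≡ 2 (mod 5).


m₁ = 6, m₂ = 5, gcd = 1, so CRT applies. M = m₁·m₂ = 30
Let M₁ = M/m₁ = 5, M₂ = M/m₂ = 6
Find y₁ ≡ M₁⁻¹ (mod m₁): 5⁻¹ ≡ 5 (mod 6)
Find y₂ ≡ M₂⁻¹ (mod m₂): 6⁻¹ ≡ 1 (mod 5)
x = a₁·M₁·y₁ + a₂·M₂·y₂ = 5·5·5 + 2·6·1 = 137
Reduce mod 30: x ≡ 17
Check: 17 mod 6 = 5 ✓, 17 mod 5 = 2 ✓

x ≡ 17 (mod 30)


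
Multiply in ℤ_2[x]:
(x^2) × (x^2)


Expand and collect like terms; reduce coefficients mod 2:
x^0: 0·0 = 0 ≡ 0 (mod 2)
x^1: 0·0 + 0·0 = 0 ≡ 0 (mod 2)
x^2: 0·1 + 0·0 + 1·0 = 0 ≡ 0 (mod 2)
x^3: 0·1 + 1·0 = 0 ≡ 0 (mod 2)
x^4: 1·1 = 1 ≡ 1 (mod 2)
Result: x^4

f · g = x^4


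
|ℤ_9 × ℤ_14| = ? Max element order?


|ℤ_9 × ℤ_14| = 9 × 14 = 126
Max element order = lcm(9,14) = 126
Cyclic? Yes (gcd=1)

|ℤ_9×ℤ_14| = 126, max element order = 126


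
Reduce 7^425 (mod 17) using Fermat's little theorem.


Fermat's little theorem: if p is prime and gcd(a,p)=1, then a^(p-1) ≡ 1 (mod p)
p = 17 is prime, gcd(7,17) = 1
Reduce exponent: 425 mod 16 = 9
So 7^425 ≡ 7^9 (mod 17)
7^9 mod 17 = 10

7^425 ≡ 10 (mod 17)


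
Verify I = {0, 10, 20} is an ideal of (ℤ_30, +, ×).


Check ideal conditions for I = {0, 10, 20} in ℤ_30:
(1) I is an additive subgroup? Yes
(2) For r ∈ ℤ_30 and a ∈ I: r·a ∈ I? Yes

Yes, I is an ideal of ℤ_30


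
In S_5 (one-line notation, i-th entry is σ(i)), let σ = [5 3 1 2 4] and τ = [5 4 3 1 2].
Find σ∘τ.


σ∘τ: apply τ first, then σ
1 →τ 5 →σ 4
2 →τ 4 →σ 2
3 →τ 3 →σ 1
4 →τ 1 →σ 5
5 →τ 2 →σ 3

σ∘τ = [4 2 1 5 3]


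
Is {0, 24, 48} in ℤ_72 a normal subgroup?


H = {0, 24, 48} in ℤ_72
ℤ_72 is abelian; every subgroup of an abelian group is normal

Yes, normal subgroup


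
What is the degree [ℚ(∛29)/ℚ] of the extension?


∛29 has minimal polynomial x³ - 29 (irreducible over ℚ since 29 is not a perfect cube)

[ℚ(∛29)/ℚ] = 3


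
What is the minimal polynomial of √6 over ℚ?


√6 satisfies x² - 6 = 0, irreducible over ℚ since 6 is squarefree

Minimal polynomial: x² - 6


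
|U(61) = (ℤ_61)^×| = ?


U(n) is the group of units mod n; |U(n)| = φ(n)
|U(61)| = φ(61) = 60

|U(61) = (ℤ_61)^×| = 60


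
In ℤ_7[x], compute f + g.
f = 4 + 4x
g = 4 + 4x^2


Add coefficients mod 7:
x^0: 4 + 4 = 1 (mod 7)
x^1: 4 + 0 = 4 (mod 7)
x^2: 0 + 4 = 4 (mod 7)
Result: 1 + 4x + 4x^2

f + g = 1 + 4x + 4x^2


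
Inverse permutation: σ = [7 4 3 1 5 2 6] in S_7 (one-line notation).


To find σ⁻¹, swap domain and range:
σ(1) = 7 → σ⁻¹(7) = 1
σ(2) = 4 → σ⁻¹(4) = 2
σ(3) = 3 → σ⁻¹(3) = 3
σ(4) = 1 → σ⁻¹(1) = 4
σ(5) = 5 → σ⁻¹(5) = 5
σ(6) = 2 → σ⁻¹(2) = 6
σ(7) = 6 → σ⁻¹(6) = 7

σ⁻¹ = [4 6 3 2 5 7 1]


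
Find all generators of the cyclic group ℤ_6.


g generates ℤ_n iff gcd(g,n) = 1
Checking each g ∈ {1,...,5}:
gcd(1,6) = 1
gcd(2,6) = 2
gcd(3,6) = 3
gcd(4,6) = 2
gcd(5,6) = 1
Generators: {1, 5}
Number of generators = φ(6) = 2

Generators of ℤ_6 = {1, 5}


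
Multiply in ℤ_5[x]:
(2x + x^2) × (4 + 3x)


Expand and collect like terms; reduce coefficients mod 5:
x^0: 0·4 = 0 ≡ 0 (mod 5)
x^1: 0·3 + 2·4 = 8 ≡ 3 (mod 5)
x^2: 2·3 + 1·4 = 10 ≡ 0 (mod 5)
x^3: 1·3 = 3 ≡ 3 (mod 5)
Result: 3x + 3x^3

f · g = 3x + 3x^3


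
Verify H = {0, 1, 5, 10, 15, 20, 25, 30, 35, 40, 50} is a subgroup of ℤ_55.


Subgroup test for H = {0, 1, 5, 10, 15, 20, 25, 30, 35, 40, 50} in (ℤ_55, +):
(1) 0 ∈ H? Yes
(2) Closure: for all a,b ∈ H, (a+b) mod 55 ∈ H? No  [counterexample: 1 + 1 = 2 ∉ H]
(3) Inverses: for all a ∈ H, -a mod 55 ∈ H? No

No, H is not a subgroup of ℤ_55


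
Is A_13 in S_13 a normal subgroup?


H = A_13 in S_13
A_13 has index 2 in S_13, and every subgroup of index 2 is normal

Yes, normal subgroup


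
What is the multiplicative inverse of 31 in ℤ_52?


Use the extended Euclidean algorithm to write 1 = 31·s + 52·t; then s mod 52 is the inverse.
Euclidean algorithm:
  31 = 0·52 + 31
  52 = 1·31 + 21
  31 = 1·21 + 10
  21 = 2·10 + 1
  10 = 10·1 + 0
gcd(31,52) = 1
Back-substitution gives: 31·(-5) + 52·(3) = 1
So 31⁻¹ ≡ -5 ≡ 47 (mod 52)
Check: 31 × 47 = 1457 ≡ 1 (mod 52) ✓

31⁻¹ ≡ 47 (mod 52)


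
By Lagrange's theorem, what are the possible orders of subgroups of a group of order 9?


Lagrange's theorem: |H| divides |G|
|G| = 9
Divisors of 9: 1, 3, 9

Possible subgroup orders: {1, 3, 9}


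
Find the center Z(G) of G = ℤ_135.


Z(G) = {g ∈ G | gx = xg for all x ∈ G}
ℤ_135 is abelian, so Z(G) = G

Z(ℤ_135) = ℤ_135


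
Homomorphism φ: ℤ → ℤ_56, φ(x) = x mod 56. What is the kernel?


Kernel = preimage of identity
ker(φ) = {x ∈ ℤ : x ≡ 0 (mod 56)} = 56ℤ = {0, ±56, ±112, ...}

ker(φ) = 56ℤ


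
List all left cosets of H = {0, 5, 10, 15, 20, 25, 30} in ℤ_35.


H = {0, 5, 10, 15, 20, 25, 30}, |H| = 7
Number of cosets = |G|/|H| = 35/7 = 5
0 + H = {0, 5, 10, 15, 20, 25, 30}
1 + H = {1, 6, 11, 16, 21, 26, 31}
2 + H = {2, 7, 12, 17, 22, 27, 32}
3 + H = {3, 8, 13, 18, 23, 28, 33}
4 + H = {4, 9, 14, 19, 24, 29, 34}

Cosets: 0+H={0,5,10,15,20,25,30}; 1+H={1,6,11,16,21,26,31}; 2+H={2,7,12,17,22,27,32}; 3+H={3,8,13,18,23,28,33}; 4+H={4,9,14,19,24,29,34}


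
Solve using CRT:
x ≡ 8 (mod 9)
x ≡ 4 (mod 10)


m₁ = 9, m₂ = 10, gcd = 1, so CRT applies. M = m₁·m₂ = 90
Let M₁ = M/m₁ = 10, M₂ = M/m₂ = 9
Find y₁ ≡ M₁⁻¹ (mod m₁): 10⁻¹ ≡ 1 (mod 9)
Find y₂ ≡ M₂⁻¹ (mod m₂): 9⁻¹ ≡ 9 (mod 10)
x = a₁·M₁·y₁ + a₂·M₂·y₂ = 8·10·1 + 4·9·9 = 404
Reduce mod 90: x ≡ 44
Check: 44 mod 9 = 8 ✓, 44 mod 10 = 4 ✓

x ≡ 44 (mod 90)


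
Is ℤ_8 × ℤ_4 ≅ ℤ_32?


Comparing ℤ_8 × ℤ_4 and ℤ_32:
gcd(8,4) = 4 ≠ 1. Max element order in ℤ_8×ℤ_4 is lcm(8,4) = 8 < 32, so it has no element of order 32

No, ℤ_8 × ℤ_4 ≇ ℤ_32


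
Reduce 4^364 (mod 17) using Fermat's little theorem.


Fermat's little theorem: if p is prime and gcd(a,p)=1, then a^(p-1) ≡ 1 (mod p)
p = 17 is prime, gcd(4,17) = 1
Reduce exponent: 364 mod 16 = 12
So 4^364 ≡ 4^12 (mod 17)
4^12 mod 17 = 1

4^364 ≡ 1 (mod 17)


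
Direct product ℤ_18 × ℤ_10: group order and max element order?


|ℤ_18 × ℤ_10| = 18 × 10 = 180
Max element order = lcm(18,10) = 90
Cyclic? No (gcd=2)

|ℤ_18×ℤ_10| = 180, max element order = 90


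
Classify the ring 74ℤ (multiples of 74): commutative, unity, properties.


74ℤ is a commutative ring under +,× but has no multiplicative identity (1 ∉ 74ℤ); it has no zero divisors, but without unity it is not an integral domain
Commutative: Yes
Integral domain: No
Has unity: No

74ℤ (multiples of 74): Commutative=Yes, Unity=No


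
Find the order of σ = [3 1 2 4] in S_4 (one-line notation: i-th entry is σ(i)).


Cycle decomposition: (1 3 2)
Cycle lengths: 3
Order = lcm(3) = 3

ord(σ) = 3


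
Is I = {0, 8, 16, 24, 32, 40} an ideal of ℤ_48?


Check ideal conditions for I = {0, 8, 16, 24, 32, 40} in ℤ_48:
(1) I is an additive subgroup? Yes
(2) For r ∈ ℤ_48 and a ∈ I: r·a ∈ I? Yes

Yes, I is an ideal of ℤ_48


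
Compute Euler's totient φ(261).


Factor n: 261 = 3^2 × 29
φ(n) = n · ∏(1 - 1/p) over distinct primes p | n
φ(261) = 261 · (1 - 1/3) · (1 - 1/29) = 168

φ(261) = 168


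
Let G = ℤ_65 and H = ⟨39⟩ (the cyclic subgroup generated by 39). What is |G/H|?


|⟨39⟩| = n / gcd(39, 65) = 65 / 13 = 5
H is normal (ℤ_65 is abelian).
|G/H| = |G| / |H| = 65 / 5 = 13

|G/H| = 13


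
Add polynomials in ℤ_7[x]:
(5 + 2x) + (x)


Add coefficients mod 7:
x^0: 5 + 0 = 5 (mod 7)
x^1: 2 + 1 = 3 (mod 7)
Result: 5 + 3x

f + g = 5 + 3x


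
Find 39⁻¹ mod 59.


Use the extended Euclidean algorithm to write 1 = 39·s + 59·t; then s mod 59 is the inverse.
Euclidean algorithm:
  39 = 0·59 + 39
  59 = 1·39 + 20
  39 = 1·20 + 19
  20 = 1·19 + 1
  19 = 19·1 + 0
gcd(39,59) = 1
Back-substitution gives: 39·(-3) + 59·(2) = 1
So 39⁻¹ ≡ -3 ≡ 56 (mod 59)
Check: 39 × 56 = 2184 ≡ 1 (mod 59) ✓

39⁻¹ ≡ 56 (mod 59)


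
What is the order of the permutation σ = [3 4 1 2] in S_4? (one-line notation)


Cycle decomposition: (1 3) (2 4)
Cycle lengths: 2, 2
Order = lcm(2, 2) = 2

ord(σ) = 2


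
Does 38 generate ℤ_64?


g generates ℤ_n iff gcd(g, n) = 1
gcd(38, 64) = 2
Since gcd = 2 ≠ 1, ⟨38⟩ has order 32 < 64, so 38 is not a generator.

No, 38 does not generate ℤ_64


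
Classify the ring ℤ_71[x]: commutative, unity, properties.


ℤ_71 is a field (n prime), so ℤ_71[x] is a commutative integral domain with unity
Commutative: Yes
Integral domain: Yes
Has unity: Yes

ℤ_71[x]: Commutative=Yes, Unity=Yes


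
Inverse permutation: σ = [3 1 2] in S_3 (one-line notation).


To find σ⁻¹, swap domain and range:
σ(1) = 3 → σ⁻¹(3) = 1
σ(2) = 1 → σ⁻¹(1) = 2
σ(3) = 2 → σ⁻¹(2) = 3

σ⁻¹ = [2 3 1]


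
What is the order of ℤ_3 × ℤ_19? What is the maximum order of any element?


|ℤ_3 × ℤ_19| = 3 × 19 = 57
Max element order = lcm(3,19) = 57
Cyclic? Yes (gcd=1)

|ℤ_3×ℤ_19| = 57, max element order = 57


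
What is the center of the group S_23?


Z(G) = {g ∈ G | gx = xg for all x ∈ G}
S_n is non-abelian for n ≥ 3; Z(S_23) is trivial

Z(S_23) = {e}


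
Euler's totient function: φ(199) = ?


Factor n: 199 = 199
φ(n) = n · ∏(1 - 1/p) over distinct primes p | n
φ(199) = 199 · (1 - 1/199) = 198

φ(199) = 198


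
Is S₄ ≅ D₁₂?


Comparing S₄ and D₁₂:
S₄ has trivial center; D₁₂ has center {e, r⁶}

No, S₄ ≇ D₁₂


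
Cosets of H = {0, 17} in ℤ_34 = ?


H = {0, 17}, |H| = 2
Number of cosets = |G|/|H| = 34/2 = 17
0 + H = {0, 17}
1 + H = {1, 18}
2 + H = {2, 19}
3 + H = {3, 20}
4 + H = {4, 21}
5 + H = {5, 22}
6 + H = {6, 23}
7 + H = {7, 24}
8 + H = {8, 25}
9 + H = {9, 26}
10 + H = {10, 27}
11 + H = {11, 28}
12 + H = {12, 29}
13 + H = {13, 30}
14 + H = {14, 31}
15 + H = {15, 32}
16 + H = {16, 33}

Cosets: 0+H={0,17}; 1+H={1,18}; 2+H={2,19}; 3+H={3,20}; 4+H={4,21}; 5+H={5,22}; 6+H={6,23}; 7+H={7,24}; 8+H={8,25}; 9+H={9,26}; 10+H={10,27}; 11+H={11,28}; 12+H={12,29}; 13+H={13,30}; 14+H={14,31}; 15+H={15,32}; 16+H={16,33}


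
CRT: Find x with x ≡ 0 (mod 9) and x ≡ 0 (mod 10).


m₁ = 9, m₂ = 10, gcd = 1, so CRT applies. M = m₁·m₂ = 90
Let M₁ = M/m₁ = 10, M₂ = M/m₂ = 9
Find y₁ ≡ M₁⁻¹ (mod m₁): 10⁻¹ ≡ 1 (mod 9)
Find y₂ ≡ M₂⁻¹ (mod m₂): 9⁻¹ ≡ 9 (mod 10)
x = a₁·M₁·y₁ + a₂·M₂·y₂ = 0·10·1 + 0·9·9 = 0
Reduce mod 90: x ≡ 0
Check: 0 mod 9 = 0 ✓, 0 mod 10 = 0 ✓

x ≡ 0 (mod 90)


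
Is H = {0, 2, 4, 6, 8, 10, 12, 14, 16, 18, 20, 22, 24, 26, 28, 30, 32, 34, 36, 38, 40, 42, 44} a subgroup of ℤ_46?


Subgroup test for H = {0, 2, 4, 6, 8, 10, 12, 14, 16, 18, 20, 22, 24, 26, 28, 30, 32, 34, 36, 38, 40, 42, 44} in (ℤ_46, +):
(1) 0 ∈ H? Yes
(2) Closure: for all a,b ∈ H, (a+b) mod 46 ∈ H? Yes
(3) Inverses: for all a ∈ H, -a mod 46 ∈ H? Yes

Yes, H is a subgroup of ℤ_46


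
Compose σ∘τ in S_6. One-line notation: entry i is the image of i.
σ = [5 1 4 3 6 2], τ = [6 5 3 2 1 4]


σ∘τ: apply τ first, then σ
1 →τ 6 →σ 2
2 →τ 5 →σ 6
3 →τ 3 →σ 4
4 →τ 2 →σ 1
5 →τ 1 →σ 5
6 →τ 4 →σ 3

σ∘τ = [2 6 4 1 5 3]


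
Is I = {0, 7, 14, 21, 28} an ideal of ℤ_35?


Check ideal conditions for I = {0, 7, 14, 21, 28} in ℤ_35:
(1) I is an additive subgroup? Yes
(2) For r ∈ ℤ_35 and a ∈ I: r·a ∈ I? Yes

Yes, I is an ideal of ℤ_35


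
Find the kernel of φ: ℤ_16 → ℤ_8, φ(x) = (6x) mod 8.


Kernel = preimage of identity
ker(φ) = {x ∈ ℤ_16 : 6x ≡ 0 (mod 8)}. Since 8 | 16, φ is well-defined. The kernel is the cyclic subgroup ⟨4⟩ of ℤ_16 (order 4), i.e. {0, 4, 8, 12}

ker(φ) = {0, 4, 8, 12}


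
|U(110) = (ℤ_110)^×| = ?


U(n) is the group of units mod n; |U(n)| = φ(n)
|U(110)| = φ(110) = 40

|U(110) = (ℤ_110)^×| = 40


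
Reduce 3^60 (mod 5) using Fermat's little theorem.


Fermat's little theorem: if p is prime and gcd(a,p)=1, then a^(p-1) ≡ 1 (mod p)
p = 5 is prime, gcd(3,5) = 1
Reduce exponent: 60 mod 4 = 0
So 3^60 ≡ 3^0 (mod 5)
3^0 = 1

3^60 ≡ 1 (mod 5)


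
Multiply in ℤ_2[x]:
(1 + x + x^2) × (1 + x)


Expand and collect like terms; reduce coefficients mod 2:
x^0: 1·1 = 1 ≡ 1 (mod 2)
x^1: 1·1 + 1·1 = 2 ≡ 0 (mod 2)
x^2: 1·1 + 1·1 = 2 ≡ 0 (mod 2)
x^3: 1·1 = 1 ≡ 1 (mod 2)
Result: 1 + x^3

f · g = 1 + x^3


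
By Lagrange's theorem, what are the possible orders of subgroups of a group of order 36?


Lagrange's theorem: |H| divides |G|
|G| = 36
Divisors of 36: 1, 2, 3, 4, 6, 9, 12, 18, 36

Possible subgroup orders: {1, 2, 3, 4, 6, 9, 12, 18, 36}


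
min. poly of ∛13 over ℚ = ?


∛13 satisfies x³ - 13 = 0, irreducible over ℚ (no rational root; 13 is not a perfect cube)

Minimal polynomial: x³ - 13


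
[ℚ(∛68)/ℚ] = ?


∛68 has minimal polynomial x³ - 68 (irreducible over ℚ since 68 is not a perfect cube)

[ℚ(∛68)/ℚ] = 3


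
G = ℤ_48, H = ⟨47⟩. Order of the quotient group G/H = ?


|⟨47⟩| = n / gcd(47, 48) = 48 / 1 = 48
H is normal (ℤ_48 is abelian).
|G/H| = |G| / |H| = 48 / 48 = 1

|G/H| = 1


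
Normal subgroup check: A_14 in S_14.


H = A_14 in S_14
A_14 has index 2 in S_14, and every subgroup of index 2 is normal

Yes, normal subgroup


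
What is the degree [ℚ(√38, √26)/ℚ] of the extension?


[ℚ(√38,√26):ℚ] = [ℚ(√38,√26):ℚ(√38)]·[ℚ(√38):ℚ] = 2·2 = 4

[ℚ(√38, √26)/ℚ] = 4


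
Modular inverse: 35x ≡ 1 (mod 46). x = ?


Use the extended Euclidean algorithm to write 1 = 35·s + 46·t; then s mod 46 is the inverse.
Euclidean algorithm:
  35 = 0·46 + 35
  46 = 1·35 + 11
  35 = 3·11 + 2
  11 = 5·2 + 1
  2 = 2·1 + 0
gcd(35,46) = 1
Back-substitution gives: 35·(-21) + 46·(16) = 1
So 35⁻¹ ≡ -21 ≡ 25 (mod 46)
Check: 35 × 25 = 875 ≡ 1 (mod 46) ✓

35⁻¹ ≡ 25 (mod 46)


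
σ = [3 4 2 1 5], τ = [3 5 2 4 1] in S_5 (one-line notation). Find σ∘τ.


σ∘τ: apply τ first, then σ
1 →τ 3 →σ 2
2 →τ 5 →σ 5
3 →τ 2 →σ 4
4 →τ 4 →σ 1
5 →τ 1 →σ 3

σ∘τ = [2 5 4 1 3]


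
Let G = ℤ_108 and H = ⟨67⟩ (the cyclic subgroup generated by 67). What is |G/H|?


|⟨67⟩| = n / gcd(67, 108) = 108 / 1 = 108
H is normal (ℤ_108 is abelian).
|G/H| = |G| / |H| = 108 / 108 = 1

|G/H| = 1


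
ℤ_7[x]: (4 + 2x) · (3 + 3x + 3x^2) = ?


Expand and collect like terms; reduce coefficients mod 7:
x^0: 4·3 = 12 ≡ 5 (mod 7)
x^1: 4·3 + 2·3 = 18 ≡ 4 (mod 7)
x^2: 4·3 + 2·3 = 18 ≡ 4 (mod 7)
x^3: 2·3 = 6 ≡ 6 (mod 7)
Result: 5 + 4x + 4x^2 + 6x^3

f · g = 5 + 4x + 4x^2 + 6x^3


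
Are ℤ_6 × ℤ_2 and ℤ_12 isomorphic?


Comparing ℤ_6 × ℤ_2 and ℤ_12:
gcd(6,2) = 2 ≠ 1. Max element order in ℤ_6×ℤ_2 is lcm(6,2) = 6 < 12, so it has no element of order 12

No, ℤ_6 × ℤ_2 ≇ ℤ_12


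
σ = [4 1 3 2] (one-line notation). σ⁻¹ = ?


To find σ⁻¹, swap domain and range:
σ(1) = 4 → σ⁻¹(4) = 1
σ(2) = 1 → σ⁻¹(1) = 2
σ(3) = 3 → σ⁻¹(3) = 3
σ(4) = 2 → σ⁻¹(2) = 4

σ⁻¹ = [2 4 3 1]


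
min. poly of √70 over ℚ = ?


√70 satisfies x² - 70 = 0, irreducible over ℚ since 70 is squarefree

Minimal polynomial: x² - 70


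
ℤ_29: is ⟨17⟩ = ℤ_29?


g generates ℤ_n iff gcd(g, n) = 1
gcd(17, 29) = 1
Since gcd = 1, 17 is a generator.

Yes, 17 generates ℤ_29


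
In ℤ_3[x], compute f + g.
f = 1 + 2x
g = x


Add coefficients mod 3:
x^0: 1 + 0 = 1 (mod 3)
x^1: 2 + 1 = 0 (mod 3)
Result: 1

f + g = 1


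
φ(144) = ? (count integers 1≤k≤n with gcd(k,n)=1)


Factor n: 144 = 2^4 × 3^2
φ(n) = n · ∏(1 - 1/p) over distinct primes p | n
φ(144) = 144 · (1 - 1/2) · (1 - 1/3) = 48

φ(144) = 48


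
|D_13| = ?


|D_n| = 2n (n rotations and n reflections)
|D_13| = 2×13 = 26

|D_13| = 26


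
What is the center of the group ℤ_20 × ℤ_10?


Z(G) = {g ∈ G | gx = xg for all x ∈ G}
Direct product of abelian groups is abelian, so Z(G) = G

Z(ℤ_20 × ℤ_10) = ℤ_20 × ℤ_10


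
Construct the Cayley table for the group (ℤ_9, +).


Elements: {0, 1, 2, 3, 4, 5, 6, 7, 8}
Operation: addition mod 9
Entry (a, b) = (a + b) mod 9

Cayley table:
  | 0 | 1 | 2 | 3 | 4 | 5 | 6 | 7 | 8
0 | 0 | 1 | 2 | 3 | 4 | 5 | 6 | 7 | 8
1 | 1 | 2 | 3 | 4 | 5 | 6 | 7 | 8 | 0
2 | 2 | 3 | 4 | 5 | 6 | 7 | 8 | 0 | 1
3 | 3 | 4 | 5 | 6 | 7 | 8 | 0 | 1 | 2
4 | 4 | 5 | 6 | 7 | 8 | 0 | 1 | 2 | 3
5 | 5 | 6 | 7 | 8 | 0 | 1 | 2 | 3 | 4
6 | 6 | 7 | 8 | 0 | 1 | 2 | 3 | 4 | 5
7 | 7 | 8 | 0 | 1 | 2 | 3 | 4 | 5 | 6
8 | 8 | 0 | 1 | 2 | 3 | 4 | 5 | 6 | 7


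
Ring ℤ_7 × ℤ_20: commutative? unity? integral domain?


Direct product ring; commutative with unity (1,1); but (1,0)·(0,1) = (0,0) gives zero divisors, so not an integral domain
Commutative: Yes
Integral domain: No
Has unity: Yes

ℤ_7 × ℤ_20: Commutative=Yes, Unity=Yes


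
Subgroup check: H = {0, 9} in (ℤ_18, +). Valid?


Subgroup test for H = {0, 9} in (ℤ_18, +):
(1) 0 ∈ H? Yes
(2) Closure: for all a,b ∈ H, (a+b) mod 18 ∈ H? Yes
(3) Inverses: for all a ∈ H, -a mod 18 ∈ H? Yes

Yes, H is a subgroup of ℤ_18


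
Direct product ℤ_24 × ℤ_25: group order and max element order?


|ℤ_24 × ℤ_25| = 24 × 25 = 600
Max element order = lcm(24,25) = 600
Cyclic? Yes (gcd=1)

|ℤ_24×ℤ_25| = 600, max element order = 600


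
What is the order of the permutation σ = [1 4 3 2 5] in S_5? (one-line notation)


Cycle decomposition: (2 4)
Cycle lengths: 2
Order = lcm(2) = 2

ord(σ) = 2


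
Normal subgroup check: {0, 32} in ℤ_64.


H = {0, 32} in ℤ_64
ℤ_64 is abelian; every subgroup of an abelian group is normal

Yes, normal subgroup


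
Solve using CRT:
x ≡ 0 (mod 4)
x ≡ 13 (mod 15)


m₁ = 4, m₂ = 15, gcd = 1, so CRT applies. M = m₁·m₂ = 60
Let M₁ = M/m₁ = 15, M₂ = M/m₂ = 4
Find y₁ ≡ M₁⁻¹ (mod m₁): 15⁻¹ ≡ 3 (mod 4)
Find y₂ ≡ M₂⁻¹ (mod m₂): 4⁻¹ ≡ 4 (mod 15)
x = a₁·M₁·y₁ + a₂·M₂·y₂ = 0·15·3 + 13·4·4 = 208
Reduce mod 60: x ≡ 28
Check: 28 mod 4 = 0 ✓, 28 mod 15 = 13 ✓

x ≡ 28 (mod 60)


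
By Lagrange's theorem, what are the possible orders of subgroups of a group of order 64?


Lagrange's theorem: |H| divides |G|
|G| = 64
Divisors of 64: 1, 2, 4, 8, 16, 32, 64

Possible subgroup orders: {1, 2, 4, 8, 16, 32, 64}


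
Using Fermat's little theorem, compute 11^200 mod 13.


Fermat's little theorem: if p is prime and gcd(a,p)=1, then a^(p-1) ≡ 1 (mod p)
p = 13 is prime, gcd(11,13) = 1
Reduce exponent: 200 mod 12 = 8
So 11^200 ≡ 11^8 (mod 13)
11^8 mod 13 = 9

11^200 ≡ 9 (mod 13)


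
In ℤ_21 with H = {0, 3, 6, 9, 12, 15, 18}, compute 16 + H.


16 + H = {16 + h (mod 21) : h ∈ H}
16+0=16, 16+3=19, 16+6=1, 16+9=4, 16+12=7, 16+15=10, 16+18=13
16 + H = {1, 4, 7, 10, 13, 16, 19} = 1 + H

16 + H = {1, 4, 7, 10, 13, 16, 19}


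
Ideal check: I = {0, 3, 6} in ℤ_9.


Check ideal conditions for I = {0, 3, 6} in ℤ_9:
(1) I is an additive subgroup? Yes
(2) For r ∈ ℤ_9 and a ∈ I: r·a ∈ I? Yes

Yes, I is an ideal of ℤ_9


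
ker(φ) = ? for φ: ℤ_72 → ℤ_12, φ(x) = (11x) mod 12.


Kernel = preimage of identity
ker(φ) = {x ∈ ℤ_72 : 11x ≡ 0 (mod 12)}. Since 12 | 72, φ is well-defined. The kernel is the cyclic subgroup ⟨12⟩ of ℤ_72 (order 6), i.e. {0, 12, 24, 36, 48, 60}

ker(φ) = {0, 12, 24, 36, 48, 60}


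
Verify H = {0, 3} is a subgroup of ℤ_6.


Subgroup test for H = {0, 3} in (ℤ_6, +):
(1) 0 ∈ H? Yes
(2) Closure: for all a,b ∈ H, (a+b) mod 6 ∈ H? Yes
(3) Inverses: for all a ∈ H, -a mod 6 ∈ H? Yes

Yes, H is a subgroup of ℤ_6
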